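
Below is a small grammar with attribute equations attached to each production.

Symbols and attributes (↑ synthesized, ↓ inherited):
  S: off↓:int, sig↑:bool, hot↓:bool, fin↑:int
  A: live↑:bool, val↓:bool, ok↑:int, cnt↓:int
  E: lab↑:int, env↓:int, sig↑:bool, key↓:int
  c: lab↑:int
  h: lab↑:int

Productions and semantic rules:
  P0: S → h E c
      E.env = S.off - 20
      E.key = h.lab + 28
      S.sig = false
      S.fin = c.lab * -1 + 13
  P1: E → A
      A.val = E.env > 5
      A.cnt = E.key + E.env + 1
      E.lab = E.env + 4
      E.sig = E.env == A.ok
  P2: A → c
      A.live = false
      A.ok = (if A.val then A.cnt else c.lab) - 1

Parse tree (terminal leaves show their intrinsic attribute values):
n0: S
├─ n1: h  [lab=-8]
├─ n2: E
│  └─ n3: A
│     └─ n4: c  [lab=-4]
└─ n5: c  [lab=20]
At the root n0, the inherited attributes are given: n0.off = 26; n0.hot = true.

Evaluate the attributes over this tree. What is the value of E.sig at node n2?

false

1. n0.off = 26  [given at root]
2. n0.hot = true  [given at root]
3. n1.lab = -8  [terminal]
4. n2.env = 6  [S.off - 20]
5. n2.key = 20  [h.lab + 28]
6. n3.val = true  [E.env > 5]
7. n3.cnt = 27  [E.key + E.env + 1]
8. n4.lab = -4  [terminal]
9. n3.live = false  [false]
10. n3.ok = 26  [(if A.val then A.cnt else c.lab) - 1]
11. n2.lab = 10  [E.env + 4]
12. n2.sig = false  [E.env == A.ok]
13. n5.lab = 20  [terminal]
14. n0.sig = false  [false]
15. n0.fin = -7  [c.lab * -1 + 13]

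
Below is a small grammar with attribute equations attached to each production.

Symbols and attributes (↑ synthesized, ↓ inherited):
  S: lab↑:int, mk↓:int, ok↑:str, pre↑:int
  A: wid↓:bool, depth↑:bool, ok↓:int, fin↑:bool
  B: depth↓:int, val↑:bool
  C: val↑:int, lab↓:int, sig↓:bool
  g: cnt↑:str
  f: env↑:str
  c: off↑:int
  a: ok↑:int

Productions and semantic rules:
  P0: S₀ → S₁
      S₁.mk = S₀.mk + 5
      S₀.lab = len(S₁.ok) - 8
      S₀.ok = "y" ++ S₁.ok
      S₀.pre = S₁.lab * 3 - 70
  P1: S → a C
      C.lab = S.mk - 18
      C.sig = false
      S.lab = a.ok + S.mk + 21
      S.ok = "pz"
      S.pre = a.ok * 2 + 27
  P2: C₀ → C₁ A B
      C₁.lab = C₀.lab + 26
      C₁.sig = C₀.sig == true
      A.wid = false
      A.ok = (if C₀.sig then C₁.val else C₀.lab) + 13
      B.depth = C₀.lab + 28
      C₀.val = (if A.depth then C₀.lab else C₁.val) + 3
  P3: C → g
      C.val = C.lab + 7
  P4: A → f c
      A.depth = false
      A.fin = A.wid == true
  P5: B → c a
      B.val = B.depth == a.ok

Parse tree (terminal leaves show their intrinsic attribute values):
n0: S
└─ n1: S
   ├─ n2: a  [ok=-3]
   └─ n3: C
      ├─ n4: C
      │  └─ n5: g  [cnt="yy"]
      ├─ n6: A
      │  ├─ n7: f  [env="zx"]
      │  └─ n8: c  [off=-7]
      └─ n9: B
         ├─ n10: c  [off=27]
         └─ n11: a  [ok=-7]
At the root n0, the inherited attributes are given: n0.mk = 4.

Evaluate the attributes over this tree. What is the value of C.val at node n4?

1. n0.mk = 4  [given at root]
2. n1.mk = 9  [S₀.mk + 5]
3. n2.ok = -3  [terminal]
4. n3.lab = -9  [S.mk - 18]
5. n3.sig = false  [false]
6. n4.lab = 17  [C₀.lab + 26]
7. n4.sig = false  [C₀.sig == true]
8. n5.cnt = "yy"  [terminal]
9. n4.val = 24  [C.lab + 7]
10. n6.wid = false  [false]
11. n6.ok = 4  [(if C₀.sig then C₁.val else C₀.lab) + 13]
12. n7.env = "zx"  [terminal]
13. n8.off = -7  [terminal]
14. n6.depth = false  [false]
15. n6.fin = false  [A.wid == true]
16. n9.depth = 19  [C₀.lab + 28]
17. n10.off = 27  [terminal]
18. n11.ok = -7  [terminal]
19. n9.val = false  [B.depth == a.ok]
20. n3.val = 27  [(if A.depth then C₀.lab else C₁.val) + 3]
21. n1.lab = 27  [a.ok + S.mk + 21]
22. n1.ok = "pz"  ["pz"]
23. n1.pre = 21  [a.ok * 2 + 27]
24. n0.lab = -6  [len(S₁.ok) - 8]
25. n0.ok = "ypz"  ["y" ++ S₁.ok]
26. n0.pre = 11  [S₁.lab * 3 - 70]

24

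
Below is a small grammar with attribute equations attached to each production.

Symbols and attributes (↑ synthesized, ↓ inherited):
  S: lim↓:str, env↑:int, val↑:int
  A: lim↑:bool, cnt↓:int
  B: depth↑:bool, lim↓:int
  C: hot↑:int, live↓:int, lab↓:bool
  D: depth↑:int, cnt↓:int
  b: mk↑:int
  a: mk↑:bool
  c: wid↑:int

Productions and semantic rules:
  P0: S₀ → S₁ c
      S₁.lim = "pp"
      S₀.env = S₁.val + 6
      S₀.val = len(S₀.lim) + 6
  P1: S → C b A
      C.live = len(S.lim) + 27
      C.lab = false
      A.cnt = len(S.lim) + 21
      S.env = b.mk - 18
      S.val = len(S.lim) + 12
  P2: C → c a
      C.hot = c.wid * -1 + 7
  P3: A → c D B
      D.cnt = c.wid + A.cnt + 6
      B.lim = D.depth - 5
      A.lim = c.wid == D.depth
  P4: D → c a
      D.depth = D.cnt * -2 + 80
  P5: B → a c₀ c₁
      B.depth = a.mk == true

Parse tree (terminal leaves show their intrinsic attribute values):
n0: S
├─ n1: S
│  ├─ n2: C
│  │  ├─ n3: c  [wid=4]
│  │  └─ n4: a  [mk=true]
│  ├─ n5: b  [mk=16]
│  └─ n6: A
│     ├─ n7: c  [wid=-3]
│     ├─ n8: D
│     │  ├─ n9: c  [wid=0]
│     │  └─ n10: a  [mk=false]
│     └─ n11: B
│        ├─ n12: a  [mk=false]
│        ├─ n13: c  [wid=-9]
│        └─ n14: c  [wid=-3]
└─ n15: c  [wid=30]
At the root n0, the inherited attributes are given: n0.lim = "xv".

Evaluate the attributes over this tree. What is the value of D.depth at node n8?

1. n0.lim = "xv"  [given at root]
2. n1.lim = "pp"  ["pp"]
3. n2.live = 29  [len(S.lim) + 27]
4. n2.lab = false  [false]
5. n3.wid = 4  [terminal]
6. n4.mk = true  [terminal]
7. n2.hot = 3  [c.wid * -1 + 7]
8. n5.mk = 16  [terminal]
9. n6.cnt = 23  [len(S.lim) + 21]
10. n7.wid = -3  [terminal]
11. n8.cnt = 26  [c.wid + A.cnt + 6]
12. n9.wid = 0  [terminal]
13. n10.mk = false  [terminal]
14. n8.depth = 28  [D.cnt * -2 + 80]
15. n11.lim = 23  [D.depth - 5]
16. n12.mk = false  [terminal]
17. n13.wid = -9  [terminal]
18. n14.wid = -3  [terminal]
19. n11.depth = false  [a.mk == true]
20. n6.lim = false  [c.wid == D.depth]
21. n1.env = -2  [b.mk - 18]
22. n1.val = 14  [len(S.lim) + 12]
23. n15.wid = 30  [terminal]
24. n0.env = 20  [S₁.val + 6]
25. n0.val = 8  [len(S₀.lim) + 6]

28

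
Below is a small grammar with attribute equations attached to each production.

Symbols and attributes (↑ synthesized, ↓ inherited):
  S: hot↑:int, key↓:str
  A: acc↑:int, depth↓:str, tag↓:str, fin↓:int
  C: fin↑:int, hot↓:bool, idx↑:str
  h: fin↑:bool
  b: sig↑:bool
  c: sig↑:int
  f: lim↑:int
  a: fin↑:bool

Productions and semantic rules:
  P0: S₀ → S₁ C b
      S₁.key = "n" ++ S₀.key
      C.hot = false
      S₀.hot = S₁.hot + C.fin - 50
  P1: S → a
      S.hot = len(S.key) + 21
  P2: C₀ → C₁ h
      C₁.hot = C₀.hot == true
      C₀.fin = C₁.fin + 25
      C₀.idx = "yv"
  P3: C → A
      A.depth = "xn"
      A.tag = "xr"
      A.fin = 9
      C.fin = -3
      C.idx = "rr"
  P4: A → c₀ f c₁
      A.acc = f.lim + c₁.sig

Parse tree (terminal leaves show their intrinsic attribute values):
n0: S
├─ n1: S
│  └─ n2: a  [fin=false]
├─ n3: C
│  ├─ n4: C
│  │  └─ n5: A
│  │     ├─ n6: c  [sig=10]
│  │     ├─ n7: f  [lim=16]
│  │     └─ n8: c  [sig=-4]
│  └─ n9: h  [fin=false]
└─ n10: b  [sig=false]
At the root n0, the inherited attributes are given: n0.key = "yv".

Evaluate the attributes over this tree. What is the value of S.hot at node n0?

-4

1. n0.key = "yv"  [given at root]
2. n1.key = "nyv"  ["n" ++ S₀.key]
3. n2.fin = false  [terminal]
4. n1.hot = 24  [len(S.key) + 21]
5. n3.hot = false  [false]
6. n4.hot = false  [C₀.hot == true]
7. n5.depth = "xn"  ["xn"]
8. n5.tag = "xr"  ["xr"]
9. n5.fin = 9  [9]
10. n6.sig = 10  [terminal]
11. n7.lim = 16  [terminal]
12. n8.sig = -4  [terminal]
13. n5.acc = 12  [f.lim + c₁.sig]
14. n4.fin = -3  [-3]
15. n4.idx = "rr"  ["rr"]
16. n9.fin = false  [terminal]
17. n3.fin = 22  [C₁.fin + 25]
18. n3.idx = "yv"  ["yv"]
19. n10.sig = false  [terminal]
20. n0.hot = -4  [S₁.hot + C.fin - 50]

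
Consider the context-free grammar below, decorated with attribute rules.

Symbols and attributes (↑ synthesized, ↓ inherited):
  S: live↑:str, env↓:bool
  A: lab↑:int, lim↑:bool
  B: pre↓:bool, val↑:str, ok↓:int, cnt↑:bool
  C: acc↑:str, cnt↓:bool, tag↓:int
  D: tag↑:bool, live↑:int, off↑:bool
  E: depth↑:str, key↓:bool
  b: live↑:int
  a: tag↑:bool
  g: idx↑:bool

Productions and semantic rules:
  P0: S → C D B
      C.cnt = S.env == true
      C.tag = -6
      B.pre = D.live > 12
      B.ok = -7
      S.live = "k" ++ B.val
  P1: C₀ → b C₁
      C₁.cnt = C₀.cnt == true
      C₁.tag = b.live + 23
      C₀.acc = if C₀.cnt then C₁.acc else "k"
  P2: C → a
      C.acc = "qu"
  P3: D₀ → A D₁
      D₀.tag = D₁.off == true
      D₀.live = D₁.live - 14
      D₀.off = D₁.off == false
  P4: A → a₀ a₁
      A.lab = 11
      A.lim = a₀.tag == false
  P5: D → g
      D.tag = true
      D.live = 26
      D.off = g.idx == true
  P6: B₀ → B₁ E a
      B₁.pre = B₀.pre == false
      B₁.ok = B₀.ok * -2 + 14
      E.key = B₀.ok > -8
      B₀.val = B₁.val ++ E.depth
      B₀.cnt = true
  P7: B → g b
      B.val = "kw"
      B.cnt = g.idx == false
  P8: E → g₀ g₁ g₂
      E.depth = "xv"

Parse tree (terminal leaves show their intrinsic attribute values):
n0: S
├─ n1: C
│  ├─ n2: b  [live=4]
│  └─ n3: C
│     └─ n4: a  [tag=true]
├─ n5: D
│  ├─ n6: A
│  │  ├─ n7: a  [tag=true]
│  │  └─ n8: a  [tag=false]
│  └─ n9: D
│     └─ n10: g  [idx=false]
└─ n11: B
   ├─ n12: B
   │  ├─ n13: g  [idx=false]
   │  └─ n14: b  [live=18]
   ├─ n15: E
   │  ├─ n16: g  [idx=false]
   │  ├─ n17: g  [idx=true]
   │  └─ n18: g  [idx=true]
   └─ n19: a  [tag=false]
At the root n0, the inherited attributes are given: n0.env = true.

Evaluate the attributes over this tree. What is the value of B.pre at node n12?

true

1. n0.env = true  [given at root]
2. n1.cnt = true  [S.env == true]
3. n1.tag = -6  [-6]
4. n2.live = 4  [terminal]
5. n3.cnt = true  [C₀.cnt == true]
6. n3.tag = 27  [b.live + 23]
7. n4.tag = true  [terminal]
8. n3.acc = "qu"  ["qu"]
9. n1.acc = "qu"  [if C₀.cnt then C₁.acc else "k"]
10. n7.tag = true  [terminal]
11. n8.tag = false  [terminal]
12. n6.lab = 11  [11]
13. n6.lim = false  [a₀.tag == false]
14. n10.idx = false  [terminal]
15. n9.tag = true  [true]
16. n9.live = 26  [26]
17. n9.off = false  [g.idx == true]
18. n5.tag = false  [D₁.off == true]
19. n5.live = 12  [D₁.live - 14]
20. n5.off = true  [D₁.off == false]
21. n11.pre = false  [D.live > 12]
22. n11.ok = -7  [-7]
23. n12.pre = true  [B₀.pre == false]
24. n12.ok = 28  [B₀.ok * -2 + 14]
25. n13.idx = false  [terminal]
26. n14.live = 18  [terminal]
27. n12.val = "kw"  ["kw"]
28. n12.cnt = true  [g.idx == false]
29. n15.key = true  [B₀.ok > -8]
30. n16.idx = false  [terminal]
31. n17.idx = true  [terminal]
32. n18.idx = true  [terminal]
33. n15.depth = "xv"  ["xv"]
34. n19.tag = false  [terminal]
35. n11.val = "kwxv"  [B₁.val ++ E.depth]
36. n11.cnt = true  [true]
37. n0.live = "kkwxv"  ["k" ++ B.val]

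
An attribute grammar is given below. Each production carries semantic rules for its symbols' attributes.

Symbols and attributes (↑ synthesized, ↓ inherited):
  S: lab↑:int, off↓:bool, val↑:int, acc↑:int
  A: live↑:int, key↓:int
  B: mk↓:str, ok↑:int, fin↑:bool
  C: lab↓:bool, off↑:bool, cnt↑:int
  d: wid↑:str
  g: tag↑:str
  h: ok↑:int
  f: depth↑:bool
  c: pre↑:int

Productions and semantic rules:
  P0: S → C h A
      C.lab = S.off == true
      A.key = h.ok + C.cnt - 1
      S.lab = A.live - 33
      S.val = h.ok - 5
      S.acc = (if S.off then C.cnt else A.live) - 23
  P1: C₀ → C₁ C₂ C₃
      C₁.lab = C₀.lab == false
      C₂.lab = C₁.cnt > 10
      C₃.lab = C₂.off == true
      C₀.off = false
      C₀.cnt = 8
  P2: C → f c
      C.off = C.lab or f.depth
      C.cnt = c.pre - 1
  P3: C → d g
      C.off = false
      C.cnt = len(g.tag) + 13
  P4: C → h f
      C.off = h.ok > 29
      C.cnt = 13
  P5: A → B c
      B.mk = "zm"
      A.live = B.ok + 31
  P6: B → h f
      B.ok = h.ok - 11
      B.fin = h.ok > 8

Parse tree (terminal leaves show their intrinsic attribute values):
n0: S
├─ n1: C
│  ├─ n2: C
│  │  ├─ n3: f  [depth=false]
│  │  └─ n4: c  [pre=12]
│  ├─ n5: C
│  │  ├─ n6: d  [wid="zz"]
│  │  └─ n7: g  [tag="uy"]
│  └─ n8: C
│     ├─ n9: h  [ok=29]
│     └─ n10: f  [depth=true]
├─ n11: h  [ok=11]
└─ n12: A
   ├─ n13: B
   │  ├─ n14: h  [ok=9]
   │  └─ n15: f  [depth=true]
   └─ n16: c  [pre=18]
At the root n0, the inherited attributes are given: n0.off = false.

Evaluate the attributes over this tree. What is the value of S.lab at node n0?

1. n0.off = false  [given at root]
2. n1.lab = false  [S.off == true]
3. n2.lab = true  [C₀.lab == false]
4. n3.depth = false  [terminal]
5. n4.pre = 12  [terminal]
6. n2.off = true  [C.lab or f.depth]
7. n2.cnt = 11  [c.pre - 1]
8. n5.lab = true  [C₁.cnt > 10]
9. n6.wid = "zz"  [terminal]
10. n7.tag = "uy"  [terminal]
11. n5.off = false  [false]
12. n5.cnt = 15  [len(g.tag) + 13]
13. n8.lab = false  [C₂.off == true]
14. n9.ok = 29  [terminal]
15. n10.depth = true  [terminal]
16. n8.off = false  [h.ok > 29]
17. n8.cnt = 13  [13]
18. n1.off = false  [false]
19. n1.cnt = 8  [8]
20. n11.ok = 11  [terminal]
21. n12.key = 18  [h.ok + C.cnt - 1]
22. n13.mk = "zm"  ["zm"]
23. n14.ok = 9  [terminal]
24. n15.depth = true  [terminal]
25. n13.ok = -2  [h.ok - 11]
26. n13.fin = true  [h.ok > 8]
27. n16.pre = 18  [terminal]
28. n12.live = 29  [B.ok + 31]
29. n0.lab = -4  [A.live - 33]
30. n0.val = 6  [h.ok - 5]
31. n0.acc = 6  [(if S.off then C.cnt else A.live) - 23]

-4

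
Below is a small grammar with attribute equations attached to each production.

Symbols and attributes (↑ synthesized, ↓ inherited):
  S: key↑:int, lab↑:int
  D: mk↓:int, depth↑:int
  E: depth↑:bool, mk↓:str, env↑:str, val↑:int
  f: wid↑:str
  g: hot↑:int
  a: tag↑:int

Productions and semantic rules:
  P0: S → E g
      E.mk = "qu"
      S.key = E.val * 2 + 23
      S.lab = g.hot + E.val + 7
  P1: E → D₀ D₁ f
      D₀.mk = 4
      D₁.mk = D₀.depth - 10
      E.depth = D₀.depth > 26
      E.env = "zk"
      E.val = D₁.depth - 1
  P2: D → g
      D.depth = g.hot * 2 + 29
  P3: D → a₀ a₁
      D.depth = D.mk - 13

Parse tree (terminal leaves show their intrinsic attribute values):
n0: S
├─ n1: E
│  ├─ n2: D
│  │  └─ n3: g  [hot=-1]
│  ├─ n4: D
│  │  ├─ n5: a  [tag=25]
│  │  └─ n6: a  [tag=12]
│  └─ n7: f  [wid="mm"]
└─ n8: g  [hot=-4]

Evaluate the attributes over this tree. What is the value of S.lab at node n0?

1. n1.mk = "qu"  ["qu"]
2. n2.mk = 4  [4]
3. n3.hot = -1  [terminal]
4. n2.depth = 27  [g.hot * 2 + 29]
5. n4.mk = 17  [D₀.depth - 10]
6. n5.tag = 25  [terminal]
7. n6.tag = 12  [terminal]
8. n4.depth = 4  [D.mk - 13]
9. n7.wid = "mm"  [terminal]
10. n1.depth = true  [D₀.depth > 26]
11. n1.env = "zk"  ["zk"]
12. n1.val = 3  [D₁.depth - 1]
13. n8.hot = -4  [terminal]
14. n0.key = 29  [E.val * 2 + 23]
15. n0.lab = 6  [g.hot + E.val + 7]

6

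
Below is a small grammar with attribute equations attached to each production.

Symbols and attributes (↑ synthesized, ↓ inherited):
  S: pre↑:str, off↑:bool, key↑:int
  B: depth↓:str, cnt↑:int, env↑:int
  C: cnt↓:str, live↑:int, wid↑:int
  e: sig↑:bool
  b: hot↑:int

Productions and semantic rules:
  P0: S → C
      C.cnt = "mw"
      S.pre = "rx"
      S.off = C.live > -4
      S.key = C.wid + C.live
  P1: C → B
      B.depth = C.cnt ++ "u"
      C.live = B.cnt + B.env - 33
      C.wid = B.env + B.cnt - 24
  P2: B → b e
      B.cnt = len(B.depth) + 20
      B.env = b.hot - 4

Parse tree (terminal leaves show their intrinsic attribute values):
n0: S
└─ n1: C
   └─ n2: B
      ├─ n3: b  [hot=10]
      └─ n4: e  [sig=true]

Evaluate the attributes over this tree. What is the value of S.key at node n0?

1. n1.cnt = "mw"  ["mw"]
2. n2.depth = "mwu"  [C.cnt ++ "u"]
3. n3.hot = 10  [terminal]
4. n4.sig = true  [terminal]
5. n2.cnt = 23  [len(B.depth) + 20]
6. n2.env = 6  [b.hot - 4]
7. n1.live = -4  [B.cnt + B.env - 33]
8. n1.wid = 5  [B.env + B.cnt - 24]
9. n0.pre = "rx"  ["rx"]
10. n0.off = false  [C.live > -4]
11. n0.key = 1  [C.wid + C.live]

1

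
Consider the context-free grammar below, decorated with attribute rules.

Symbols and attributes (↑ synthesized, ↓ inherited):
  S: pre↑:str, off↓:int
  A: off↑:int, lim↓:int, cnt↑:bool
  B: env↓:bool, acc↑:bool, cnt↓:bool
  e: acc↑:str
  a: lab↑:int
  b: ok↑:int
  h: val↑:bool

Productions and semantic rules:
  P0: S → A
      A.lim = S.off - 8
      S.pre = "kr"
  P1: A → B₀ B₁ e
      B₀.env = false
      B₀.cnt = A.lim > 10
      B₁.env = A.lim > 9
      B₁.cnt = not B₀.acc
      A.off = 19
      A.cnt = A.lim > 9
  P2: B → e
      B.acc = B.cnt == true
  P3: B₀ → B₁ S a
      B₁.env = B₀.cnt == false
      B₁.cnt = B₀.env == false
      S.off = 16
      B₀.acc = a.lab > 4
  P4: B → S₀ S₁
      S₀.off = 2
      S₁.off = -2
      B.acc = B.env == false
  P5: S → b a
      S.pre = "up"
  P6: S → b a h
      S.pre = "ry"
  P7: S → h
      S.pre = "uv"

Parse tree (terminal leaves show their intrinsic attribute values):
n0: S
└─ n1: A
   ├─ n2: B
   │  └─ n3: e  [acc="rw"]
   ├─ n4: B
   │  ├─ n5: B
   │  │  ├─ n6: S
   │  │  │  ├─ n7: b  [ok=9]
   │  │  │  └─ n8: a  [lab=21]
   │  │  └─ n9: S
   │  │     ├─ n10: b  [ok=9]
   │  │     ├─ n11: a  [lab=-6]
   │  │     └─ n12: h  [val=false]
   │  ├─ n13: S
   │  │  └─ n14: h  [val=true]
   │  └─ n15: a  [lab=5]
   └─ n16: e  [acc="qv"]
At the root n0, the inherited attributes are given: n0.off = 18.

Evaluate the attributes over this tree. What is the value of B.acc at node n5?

1. n0.off = 18  [given at root]
2. n1.lim = 10  [S.off - 8]
3. n2.env = false  [false]
4. n2.cnt = false  [A.lim > 10]
5. n3.acc = "rw"  [terminal]
6. n2.acc = false  [B.cnt == true]
7. n4.env = true  [A.lim > 9]
8. n4.cnt = true  [not B₀.acc]
9. n5.env = false  [B₀.cnt == false]
10. n5.cnt = false  [B₀.env == false]
11. n6.off = 2  [2]
12. n7.ok = 9  [terminal]
13. n8.lab = 21  [terminal]
14. n6.pre = "up"  ["up"]
15. n9.off = -2  [-2]
16. n10.ok = 9  [terminal]
17. n11.lab = -6  [terminal]
18. n12.val = false  [terminal]
19. n9.pre = "ry"  ["ry"]
20. n5.acc = true  [B.env == false]
21. n13.off = 16  [16]
22. n14.val = true  [terminal]
23. n13.pre = "uv"  ["uv"]
24. n15.lab = 5  [terminal]
25. n4.acc = true  [a.lab > 4]
26. n16.acc = "qv"  [terminal]
27. n1.off = 19  [19]
28. n1.cnt = true  [A.lim > 9]
29. n0.pre = "kr"  ["kr"]

true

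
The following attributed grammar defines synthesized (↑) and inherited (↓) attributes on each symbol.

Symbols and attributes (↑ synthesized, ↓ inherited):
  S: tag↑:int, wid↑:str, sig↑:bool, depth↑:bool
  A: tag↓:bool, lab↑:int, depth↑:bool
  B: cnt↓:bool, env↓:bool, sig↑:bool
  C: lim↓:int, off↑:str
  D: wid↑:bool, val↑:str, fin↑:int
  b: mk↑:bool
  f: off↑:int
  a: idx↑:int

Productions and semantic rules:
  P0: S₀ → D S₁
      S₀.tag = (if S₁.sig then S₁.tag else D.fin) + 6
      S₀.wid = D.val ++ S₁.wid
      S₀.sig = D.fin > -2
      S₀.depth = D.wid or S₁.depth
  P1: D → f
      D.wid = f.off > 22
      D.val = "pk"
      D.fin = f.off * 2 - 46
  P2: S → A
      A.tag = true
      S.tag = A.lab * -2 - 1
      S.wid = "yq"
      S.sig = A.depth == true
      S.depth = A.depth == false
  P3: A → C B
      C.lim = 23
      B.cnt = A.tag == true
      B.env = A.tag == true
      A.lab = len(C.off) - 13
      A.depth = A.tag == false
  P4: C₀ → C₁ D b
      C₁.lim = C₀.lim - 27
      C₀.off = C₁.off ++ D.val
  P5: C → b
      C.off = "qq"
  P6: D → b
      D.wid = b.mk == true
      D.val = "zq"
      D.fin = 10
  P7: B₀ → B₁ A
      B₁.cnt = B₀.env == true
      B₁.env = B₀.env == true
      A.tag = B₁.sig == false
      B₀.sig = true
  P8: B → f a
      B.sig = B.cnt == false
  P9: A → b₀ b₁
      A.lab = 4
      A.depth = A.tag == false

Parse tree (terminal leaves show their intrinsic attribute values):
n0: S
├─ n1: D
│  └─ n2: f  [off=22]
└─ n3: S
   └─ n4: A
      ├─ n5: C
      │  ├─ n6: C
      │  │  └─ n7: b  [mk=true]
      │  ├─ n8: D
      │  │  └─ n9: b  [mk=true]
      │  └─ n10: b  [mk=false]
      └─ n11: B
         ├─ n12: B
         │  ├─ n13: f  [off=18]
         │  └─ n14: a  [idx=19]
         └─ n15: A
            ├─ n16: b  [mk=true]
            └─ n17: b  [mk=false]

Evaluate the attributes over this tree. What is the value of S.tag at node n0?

1. n2.off = 22  [terminal]
2. n1.wid = false  [f.off > 22]
3. n1.val = "pk"  ["pk"]
4. n1.fin = -2  [f.off * 2 - 46]
5. n4.tag = true  [true]
6. n5.lim = 23  [23]
7. n6.lim = -4  [C₀.lim - 27]
8. n7.mk = true  [terminal]
9. n6.off = "qq"  ["qq"]
10. n9.mk = true  [terminal]
11. n8.wid = true  [b.mk == true]
12. n8.val = "zq"  ["zq"]
13. n8.fin = 10  [10]
14. n10.mk = false  [terminal]
15. n5.off = "qqzq"  [C₁.off ++ D.val]
16. n11.cnt = true  [A.tag == true]
17. n11.env = true  [A.tag == true]
18. n12.cnt = true  [B₀.env == true]
19. n12.env = true  [B₀.env == true]
20. n13.off = 18  [terminal]
21. n14.idx = 19  [terminal]
22. n12.sig = false  [B.cnt == false]
23. n15.tag = true  [B₁.sig == false]
24. n16.mk = true  [terminal]
25. n17.mk = false  [terminal]
26. n15.lab = 4  [4]
27. n15.depth = false  [A.tag == false]
28. n11.sig = true  [true]
29. n4.lab = -9  [len(C.off) - 13]
30. n4.depth = false  [A.tag == false]
31. n3.tag = 17  [A.lab * -2 - 1]
32. n3.wid = "yq"  ["yq"]
33. n3.sig = false  [A.depth == true]
34. n3.depth = true  [A.depth == false]
35. n0.tag = 4  [(if S₁.sig then S₁.tag else D.fin) + 6]
36. n0.wid = "pkyq"  [D.val ++ S₁.wid]
37. n0.sig = false  [D.fin > -2]
38. n0.depth = true  [D.wid or S₁.depth]

4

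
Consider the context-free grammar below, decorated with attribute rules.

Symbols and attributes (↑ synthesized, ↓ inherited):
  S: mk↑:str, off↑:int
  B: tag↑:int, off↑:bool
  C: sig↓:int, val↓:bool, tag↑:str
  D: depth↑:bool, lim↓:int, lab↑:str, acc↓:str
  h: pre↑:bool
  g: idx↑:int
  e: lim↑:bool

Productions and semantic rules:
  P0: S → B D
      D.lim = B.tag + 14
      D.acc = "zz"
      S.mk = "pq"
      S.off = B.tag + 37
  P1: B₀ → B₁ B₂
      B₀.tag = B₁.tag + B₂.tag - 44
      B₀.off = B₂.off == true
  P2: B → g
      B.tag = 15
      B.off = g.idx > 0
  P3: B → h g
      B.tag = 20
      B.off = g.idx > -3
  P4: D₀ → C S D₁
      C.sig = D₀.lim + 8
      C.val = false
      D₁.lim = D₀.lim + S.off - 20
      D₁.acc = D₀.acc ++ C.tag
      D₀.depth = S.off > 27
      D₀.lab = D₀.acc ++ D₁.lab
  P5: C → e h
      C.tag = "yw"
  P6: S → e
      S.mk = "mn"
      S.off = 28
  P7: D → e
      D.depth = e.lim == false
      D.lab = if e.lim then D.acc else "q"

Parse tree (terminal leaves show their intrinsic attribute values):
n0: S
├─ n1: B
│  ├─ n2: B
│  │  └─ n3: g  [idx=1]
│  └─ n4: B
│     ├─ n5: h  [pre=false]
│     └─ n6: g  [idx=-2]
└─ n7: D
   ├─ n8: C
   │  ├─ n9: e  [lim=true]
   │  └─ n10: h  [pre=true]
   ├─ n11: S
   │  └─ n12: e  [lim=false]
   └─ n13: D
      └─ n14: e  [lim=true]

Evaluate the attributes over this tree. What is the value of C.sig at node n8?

1. n3.idx = 1  [terminal]
2. n2.tag = 15  [15]
3. n2.off = true  [g.idx > 0]
4. n5.pre = false  [terminal]
5. n6.idx = -2  [terminal]
6. n4.tag = 20  [20]
7. n4.off = true  [g.idx > -3]
8. n1.tag = -9  [B₁.tag + B₂.tag - 44]
9. n1.off = true  [B₂.off == true]
10. n7.lim = 5  [B.tag + 14]
11. n7.acc = "zz"  ["zz"]
12. n8.sig = 13  [D₀.lim + 8]
13. n8.val = false  [false]
14. n9.lim = true  [terminal]
15. n10.pre = true  [terminal]
16. n8.tag = "yw"  ["yw"]
17. n12.lim = false  [terminal]
18. n11.mk = "mn"  ["mn"]
19. n11.off = 28  [28]
20. n13.lim = 13  [D₀.lim + S.off - 20]
21. n13.acc = "zzyw"  [D₀.acc ++ C.tag]
22. n14.lim = true  [terminal]
23. n13.depth = false  [e.lim == false]
24. n13.lab = "zzyw"  [if e.lim then D.acc else "q"]
25. n7.depth = true  [S.off > 27]
26. n7.lab = "zzzzyw"  [D₀.acc ++ D₁.lab]
27. n0.mk = "pq"  ["pq"]
28. n0.off = 28  [B.tag + 37]

13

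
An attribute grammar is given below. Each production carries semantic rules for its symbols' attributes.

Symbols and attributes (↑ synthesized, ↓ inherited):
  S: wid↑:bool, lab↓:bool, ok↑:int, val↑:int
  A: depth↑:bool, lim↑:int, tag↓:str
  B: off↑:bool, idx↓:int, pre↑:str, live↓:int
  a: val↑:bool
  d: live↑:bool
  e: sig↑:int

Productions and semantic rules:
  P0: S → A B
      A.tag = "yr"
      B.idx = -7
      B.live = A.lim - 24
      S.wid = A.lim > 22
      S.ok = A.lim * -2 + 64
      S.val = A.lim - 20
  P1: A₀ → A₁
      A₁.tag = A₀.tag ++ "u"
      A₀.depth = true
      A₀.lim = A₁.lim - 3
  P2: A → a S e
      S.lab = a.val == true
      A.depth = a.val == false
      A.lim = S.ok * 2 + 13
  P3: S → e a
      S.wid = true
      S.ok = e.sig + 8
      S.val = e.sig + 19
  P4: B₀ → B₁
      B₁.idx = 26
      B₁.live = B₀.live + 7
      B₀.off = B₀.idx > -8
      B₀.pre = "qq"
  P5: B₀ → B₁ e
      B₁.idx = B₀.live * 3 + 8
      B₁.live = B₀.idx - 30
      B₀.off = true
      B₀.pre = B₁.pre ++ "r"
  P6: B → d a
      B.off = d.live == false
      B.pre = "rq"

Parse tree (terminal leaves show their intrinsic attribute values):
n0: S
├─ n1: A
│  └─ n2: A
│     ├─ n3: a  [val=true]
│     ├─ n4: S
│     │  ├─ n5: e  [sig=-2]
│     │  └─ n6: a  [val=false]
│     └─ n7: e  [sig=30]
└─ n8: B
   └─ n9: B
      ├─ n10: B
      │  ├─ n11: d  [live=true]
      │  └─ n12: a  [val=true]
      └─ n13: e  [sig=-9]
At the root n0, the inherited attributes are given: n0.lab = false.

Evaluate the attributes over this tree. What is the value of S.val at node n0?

2

1. n0.lab = false  [given at root]
2. n1.tag = "yr"  ["yr"]
3. n2.tag = "yru"  [A₀.tag ++ "u"]
4. n3.val = true  [terminal]
5. n4.lab = true  [a.val == true]
6. n5.sig = -2  [terminal]
7. n6.val = false  [terminal]
8. n4.wid = true  [true]
9. n4.ok = 6  [e.sig + 8]
10. n4.val = 17  [e.sig + 19]
11. n7.sig = 30  [terminal]
12. n2.depth = false  [a.val == false]
13. n2.lim = 25  [S.ok * 2 + 13]
14. n1.depth = true  [true]
15. n1.lim = 22  [A₁.lim - 3]
16. n8.idx = -7  [-7]
17. n8.live = -2  [A.lim - 24]
18. n9.idx = 26  [26]
19. n9.live = 5  [B₀.live + 7]
20. n10.idx = 23  [B₀.live * 3 + 8]
21. n10.live = -4  [B₀.idx - 30]
22. n11.live = true  [terminal]
23. n12.val = true  [terminal]
24. n10.off = false  [d.live == false]
25. n10.pre = "rq"  ["rq"]
26. n13.sig = -9  [terminal]
27. n9.off = true  [true]
28. n9.pre = "rqr"  [B₁.pre ++ "r"]
29. n8.off = true  [B₀.idx > -8]
30. n8.pre = "qq"  ["qq"]
31. n0.wid = false  [A.lim > 22]
32. n0.ok = 20  [A.lim * -2 + 64]
33. n0.val = 2  [A.lim - 20]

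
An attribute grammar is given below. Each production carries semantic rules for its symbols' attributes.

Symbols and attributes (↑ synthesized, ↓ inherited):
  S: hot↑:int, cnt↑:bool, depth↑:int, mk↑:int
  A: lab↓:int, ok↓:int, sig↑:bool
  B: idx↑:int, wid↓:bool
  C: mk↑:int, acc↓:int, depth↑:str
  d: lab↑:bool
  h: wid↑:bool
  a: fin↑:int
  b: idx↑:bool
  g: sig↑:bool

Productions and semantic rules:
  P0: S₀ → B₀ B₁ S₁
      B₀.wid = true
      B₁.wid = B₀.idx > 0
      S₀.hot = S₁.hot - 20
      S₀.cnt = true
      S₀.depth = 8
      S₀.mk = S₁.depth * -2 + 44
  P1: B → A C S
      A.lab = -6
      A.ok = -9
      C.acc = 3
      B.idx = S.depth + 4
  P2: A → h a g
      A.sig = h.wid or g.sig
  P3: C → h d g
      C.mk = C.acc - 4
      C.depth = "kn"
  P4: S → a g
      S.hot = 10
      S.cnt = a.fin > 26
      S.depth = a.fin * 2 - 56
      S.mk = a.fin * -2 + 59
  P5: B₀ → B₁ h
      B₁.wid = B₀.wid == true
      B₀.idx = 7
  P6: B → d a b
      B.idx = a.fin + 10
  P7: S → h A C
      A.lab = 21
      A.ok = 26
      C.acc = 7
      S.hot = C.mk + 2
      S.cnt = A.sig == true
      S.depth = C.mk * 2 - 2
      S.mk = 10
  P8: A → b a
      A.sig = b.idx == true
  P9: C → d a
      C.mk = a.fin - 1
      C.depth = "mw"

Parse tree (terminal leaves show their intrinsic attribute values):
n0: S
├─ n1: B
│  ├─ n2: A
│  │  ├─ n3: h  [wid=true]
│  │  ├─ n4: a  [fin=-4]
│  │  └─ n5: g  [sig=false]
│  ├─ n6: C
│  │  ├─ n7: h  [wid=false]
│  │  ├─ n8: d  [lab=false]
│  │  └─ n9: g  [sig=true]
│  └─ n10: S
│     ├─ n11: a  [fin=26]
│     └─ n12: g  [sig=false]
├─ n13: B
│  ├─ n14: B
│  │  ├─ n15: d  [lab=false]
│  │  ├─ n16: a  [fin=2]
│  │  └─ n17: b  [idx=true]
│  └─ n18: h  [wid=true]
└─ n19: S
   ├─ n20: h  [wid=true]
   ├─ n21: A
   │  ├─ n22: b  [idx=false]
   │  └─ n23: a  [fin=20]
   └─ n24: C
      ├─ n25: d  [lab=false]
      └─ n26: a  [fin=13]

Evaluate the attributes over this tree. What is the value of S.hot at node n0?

1. n1.wid = true  [true]
2. n2.lab = -6  [-6]
3. n2.ok = -9  [-9]
4. n3.wid = true  [terminal]
5. n4.fin = -4  [terminal]
6. n5.sig = false  [terminal]
7. n2.sig = true  [h.wid or g.sig]
8. n6.acc = 3  [3]
9. n7.wid = false  [terminal]
10. n8.lab = false  [terminal]
11. n9.sig = true  [terminal]
12. n6.mk = -1  [C.acc - 4]
13. n6.depth = "kn"  ["kn"]
14. n11.fin = 26  [terminal]
15. n12.sig = false  [terminal]
16. n10.hot = 10  [10]
17. n10.cnt = false  [a.fin > 26]
18. n10.depth = -4  [a.fin * 2 - 56]
19. n10.mk = 7  [a.fin * -2 + 59]
20. n1.idx = 0  [S.depth + 4]
21. n13.wid = false  [B₀.idx > 0]
22. n14.wid = false  [B₀.wid == true]
23. n15.lab = false  [terminal]
24. n16.fin = 2  [terminal]
25. n17.idx = true  [terminal]
26. n14.idx = 12  [a.fin + 10]
27. n18.wid = true  [terminal]
28. n13.idx = 7  [7]
29. n20.wid = true  [terminal]
30. n21.lab = 21  [21]
31. n21.ok = 26  [26]
32. n22.idx = false  [terminal]
33. n23.fin = 20  [terminal]
34. n21.sig = false  [b.idx == true]
35. n24.acc = 7  [7]
36. n25.lab = false  [terminal]
37. n26.fin = 13  [terminal]
38. n24.mk = 12  [a.fin - 1]
39. n24.depth = "mw"  ["mw"]
40. n19.hot = 14  [C.mk + 2]
41. n19.cnt = false  [A.sig == true]
42. n19.depth = 22  [C.mk * 2 - 2]
43. n19.mk = 10  [10]
44. n0.hot = -6  [S₁.hot - 20]
45. n0.cnt = true  [true]
46. n0.depth = 8  [8]
47. n0.mk = 0  [S₁.depth * -2 + 44]

-6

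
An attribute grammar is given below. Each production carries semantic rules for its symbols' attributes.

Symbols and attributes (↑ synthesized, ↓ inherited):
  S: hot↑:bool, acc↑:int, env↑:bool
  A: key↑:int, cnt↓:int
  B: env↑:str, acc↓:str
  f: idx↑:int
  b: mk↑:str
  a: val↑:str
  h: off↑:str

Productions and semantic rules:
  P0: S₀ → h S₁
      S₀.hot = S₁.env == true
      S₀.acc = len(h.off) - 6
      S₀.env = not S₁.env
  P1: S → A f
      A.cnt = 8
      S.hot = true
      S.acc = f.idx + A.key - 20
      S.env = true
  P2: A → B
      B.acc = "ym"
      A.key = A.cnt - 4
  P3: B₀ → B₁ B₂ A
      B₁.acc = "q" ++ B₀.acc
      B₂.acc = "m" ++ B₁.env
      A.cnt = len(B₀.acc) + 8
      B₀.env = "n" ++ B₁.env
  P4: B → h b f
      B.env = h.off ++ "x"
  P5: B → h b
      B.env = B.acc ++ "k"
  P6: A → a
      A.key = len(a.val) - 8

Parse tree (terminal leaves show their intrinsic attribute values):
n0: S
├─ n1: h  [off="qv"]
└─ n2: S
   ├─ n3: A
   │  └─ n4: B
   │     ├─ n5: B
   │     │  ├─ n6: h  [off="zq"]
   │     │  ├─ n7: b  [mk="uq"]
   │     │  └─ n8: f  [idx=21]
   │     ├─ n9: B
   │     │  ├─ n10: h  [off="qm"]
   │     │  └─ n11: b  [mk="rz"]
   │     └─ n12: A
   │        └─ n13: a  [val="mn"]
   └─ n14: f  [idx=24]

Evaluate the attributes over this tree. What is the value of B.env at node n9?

1. n1.off = "qv"  [terminal]
2. n3.cnt = 8  [8]
3. n4.acc = "ym"  ["ym"]
4. n5.acc = "qym"  ["q" ++ B₀.acc]
5. n6.off = "zq"  [terminal]
6. n7.mk = "uq"  [terminal]
7. n8.idx = 21  [terminal]
8. n5.env = "zqx"  [h.off ++ "x"]
9. n9.acc = "mzqx"  ["m" ++ B₁.env]
10. n10.off = "qm"  [terminal]
11. n11.mk = "rz"  [terminal]
12. n9.env = "mzqxk"  [B.acc ++ "k"]
13. n12.cnt = 10  [len(B₀.acc) + 8]
14. n13.val = "mn"  [terminal]
15. n12.key = -6  [len(a.val) - 8]
16. n4.env = "nzqx"  ["n" ++ B₁.env]
17. n3.key = 4  [A.cnt - 4]
18. n14.idx = 24  [terminal]
19. n2.hot = true  [true]
20. n2.acc = 8  [f.idx + A.key - 20]
21. n2.env = true  [true]
22. n0.hot = true  [S₁.env == true]
23. n0.acc = -4  [len(h.off) - 6]
24. n0.env = false  [not S₁.env]

"mzqxk"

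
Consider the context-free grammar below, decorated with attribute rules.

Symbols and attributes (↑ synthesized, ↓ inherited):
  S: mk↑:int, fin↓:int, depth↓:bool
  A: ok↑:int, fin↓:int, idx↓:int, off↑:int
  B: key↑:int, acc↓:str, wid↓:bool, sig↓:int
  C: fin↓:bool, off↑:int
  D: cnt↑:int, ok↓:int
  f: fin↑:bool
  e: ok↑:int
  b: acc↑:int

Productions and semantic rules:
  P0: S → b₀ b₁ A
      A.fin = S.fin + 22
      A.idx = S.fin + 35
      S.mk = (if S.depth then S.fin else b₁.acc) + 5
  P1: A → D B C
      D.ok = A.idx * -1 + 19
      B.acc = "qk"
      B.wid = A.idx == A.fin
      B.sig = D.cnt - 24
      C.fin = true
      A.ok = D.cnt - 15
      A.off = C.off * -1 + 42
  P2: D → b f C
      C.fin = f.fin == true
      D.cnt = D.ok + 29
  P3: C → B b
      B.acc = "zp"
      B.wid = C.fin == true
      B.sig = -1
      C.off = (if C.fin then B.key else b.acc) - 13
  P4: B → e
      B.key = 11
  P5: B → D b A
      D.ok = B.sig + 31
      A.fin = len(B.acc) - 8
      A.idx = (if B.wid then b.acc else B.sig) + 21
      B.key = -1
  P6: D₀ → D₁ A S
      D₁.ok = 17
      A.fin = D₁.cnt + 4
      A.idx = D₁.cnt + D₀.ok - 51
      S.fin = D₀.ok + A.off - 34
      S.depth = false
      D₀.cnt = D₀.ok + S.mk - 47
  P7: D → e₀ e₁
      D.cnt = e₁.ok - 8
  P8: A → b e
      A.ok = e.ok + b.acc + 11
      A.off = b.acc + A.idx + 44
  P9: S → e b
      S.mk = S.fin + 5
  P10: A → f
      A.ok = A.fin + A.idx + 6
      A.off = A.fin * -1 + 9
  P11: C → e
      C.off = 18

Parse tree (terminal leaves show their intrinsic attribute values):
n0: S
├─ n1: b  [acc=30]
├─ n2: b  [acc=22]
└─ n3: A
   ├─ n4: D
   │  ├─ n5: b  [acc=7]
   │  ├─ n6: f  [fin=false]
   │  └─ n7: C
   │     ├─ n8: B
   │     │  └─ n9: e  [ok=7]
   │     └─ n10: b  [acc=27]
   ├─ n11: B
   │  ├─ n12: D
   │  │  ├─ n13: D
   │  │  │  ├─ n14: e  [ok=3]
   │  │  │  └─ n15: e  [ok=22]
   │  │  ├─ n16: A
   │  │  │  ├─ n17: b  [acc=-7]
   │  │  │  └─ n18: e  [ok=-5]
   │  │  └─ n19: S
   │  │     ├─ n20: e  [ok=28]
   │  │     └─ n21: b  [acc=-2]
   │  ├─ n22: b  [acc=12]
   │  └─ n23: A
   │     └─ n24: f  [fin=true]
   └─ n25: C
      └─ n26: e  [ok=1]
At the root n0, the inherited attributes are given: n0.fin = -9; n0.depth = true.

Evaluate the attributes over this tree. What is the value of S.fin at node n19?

1. n0.fin = -9  [given at root]
2. n0.depth = true  [given at root]
3. n1.acc = 30  [terminal]
4. n2.acc = 22  [terminal]
5. n3.fin = 13  [S.fin + 22]
6. n3.idx = 26  [S.fin + 35]
7. n4.ok = -7  [A.idx * -1 + 19]
8. n5.acc = 7  [terminal]
9. n6.fin = false  [terminal]
10. n7.fin = false  [f.fin == true]
11. n8.acc = "zp"  ["zp"]
12. n8.wid = false  [C.fin == true]
13. n8.sig = -1  [-1]
14. n9.ok = 7  [terminal]
15. n8.key = 11  [11]
16. n10.acc = 27  [terminal]
17. n7.off = 14  [(if C.fin then B.key else b.acc) - 13]
18. n4.cnt = 22  [D.ok + 29]
19. n11.acc = "qk"  ["qk"]
20. n11.wid = false  [A.idx == A.fin]
21. n11.sig = -2  [D.cnt - 24]
22. n12.ok = 29  [B.sig + 31]
23. n13.ok = 17  [17]
24. n14.ok = 3  [terminal]
25. n15.ok = 22  [terminal]
26. n13.cnt = 14  [e₁.ok - 8]
27. n16.fin = 18  [D₁.cnt + 4]
28. n16.idx = -8  [D₁.cnt + D₀.ok - 51]
29. n17.acc = -7  [terminal]
30. n18.ok = -5  [terminal]
31. n16.ok = -1  [e.ok + b.acc + 11]
32. n16.off = 29  [b.acc + A.idx + 44]
33. n19.fin = 24  [D₀.ok + A.off - 34]
34. n19.depth = false  [false]
35. n20.ok = 28  [terminal]
36. n21.acc = -2  [terminal]
37. n19.mk = 29  [S.fin + 5]
38. n12.cnt = 11  [D₀.ok + S.mk - 47]
39. n22.acc = 12  [terminal]
40. n23.fin = -6  [len(B.acc) - 8]
41. n23.idx = 19  [(if B.wid then b.acc else B.sig) + 21]
42. n24.fin = true  [terminal]
43. n23.ok = 19  [A.fin + A.idx + 6]
44. n23.off = 15  [A.fin * -1 + 9]
45. n11.key = -1  [-1]
46. n25.fin = true  [true]
47. n26.ok = 1  [terminal]
48. n25.off = 18  [18]
49. n3.ok = 7  [D.cnt - 15]
50. n3.off = 24  [C.off * -1 + 42]
51. n0.mk = -4  [(if S.depth then S.fin else b₁.acc) + 5]

24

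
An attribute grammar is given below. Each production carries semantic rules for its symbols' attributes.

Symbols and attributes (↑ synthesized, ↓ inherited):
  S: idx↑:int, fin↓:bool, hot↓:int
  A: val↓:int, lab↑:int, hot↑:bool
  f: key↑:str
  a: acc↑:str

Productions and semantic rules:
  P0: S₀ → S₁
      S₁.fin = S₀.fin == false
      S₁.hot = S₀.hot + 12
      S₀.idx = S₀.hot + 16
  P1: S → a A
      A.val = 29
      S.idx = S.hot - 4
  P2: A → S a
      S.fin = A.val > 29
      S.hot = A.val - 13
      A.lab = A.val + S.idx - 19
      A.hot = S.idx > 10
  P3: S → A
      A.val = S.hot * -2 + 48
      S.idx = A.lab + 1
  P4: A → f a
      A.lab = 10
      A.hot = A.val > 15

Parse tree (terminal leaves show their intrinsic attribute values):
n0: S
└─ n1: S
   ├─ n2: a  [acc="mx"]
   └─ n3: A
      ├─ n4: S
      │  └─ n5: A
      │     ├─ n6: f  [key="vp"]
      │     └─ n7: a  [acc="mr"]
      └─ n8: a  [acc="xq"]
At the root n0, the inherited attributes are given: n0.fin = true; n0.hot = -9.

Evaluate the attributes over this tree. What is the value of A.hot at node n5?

true

1. n0.fin = true  [given at root]
2. n0.hot = -9  [given at root]
3. n1.fin = false  [S₀.fin == false]
4. n1.hot = 3  [S₀.hot + 12]
5. n2.acc = "mx"  [terminal]
6. n3.val = 29  [29]
7. n4.fin = false  [A.val > 29]
8. n4.hot = 16  [A.val - 13]
9. n5.val = 16  [S.hot * -2 + 48]
10. n6.key = "vp"  [terminal]
11. n7.acc = "mr"  [terminal]
12. n5.lab = 10  [10]
13. n5.hot = true  [A.val > 15]
14. n4.idx = 11  [A.lab + 1]
15. n8.acc = "xq"  [terminal]
16. n3.lab = 21  [A.val + S.idx - 19]
17. n3.hot = true  [S.idx > 10]
18. n1.idx = -1  [S.hot - 4]
19. n0.idx = 7  [S₀.hot + 16]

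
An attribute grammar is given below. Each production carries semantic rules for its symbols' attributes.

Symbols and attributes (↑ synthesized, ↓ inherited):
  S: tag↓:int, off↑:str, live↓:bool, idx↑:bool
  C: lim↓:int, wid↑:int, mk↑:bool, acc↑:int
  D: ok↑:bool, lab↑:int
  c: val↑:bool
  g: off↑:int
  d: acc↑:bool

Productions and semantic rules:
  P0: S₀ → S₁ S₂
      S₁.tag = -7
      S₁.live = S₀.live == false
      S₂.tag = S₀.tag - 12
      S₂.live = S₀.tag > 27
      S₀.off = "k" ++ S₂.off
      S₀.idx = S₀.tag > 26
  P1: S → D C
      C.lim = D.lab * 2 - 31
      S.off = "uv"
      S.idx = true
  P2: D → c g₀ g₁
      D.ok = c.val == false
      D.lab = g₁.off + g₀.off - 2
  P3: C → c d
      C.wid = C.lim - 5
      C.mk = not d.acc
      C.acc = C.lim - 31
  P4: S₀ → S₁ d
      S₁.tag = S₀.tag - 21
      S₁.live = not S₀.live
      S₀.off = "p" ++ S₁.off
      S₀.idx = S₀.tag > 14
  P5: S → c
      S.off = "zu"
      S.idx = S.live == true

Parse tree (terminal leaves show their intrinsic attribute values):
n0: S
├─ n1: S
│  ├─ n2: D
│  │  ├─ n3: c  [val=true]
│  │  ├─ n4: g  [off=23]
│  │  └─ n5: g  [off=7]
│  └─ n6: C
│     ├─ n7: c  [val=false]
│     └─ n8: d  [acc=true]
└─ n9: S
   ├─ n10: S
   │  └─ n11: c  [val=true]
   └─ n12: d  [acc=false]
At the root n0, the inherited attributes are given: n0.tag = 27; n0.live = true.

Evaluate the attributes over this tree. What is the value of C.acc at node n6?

1. n0.tag = 27  [given at root]
2. n0.live = true  [given at root]
3. n1.tag = -7  [-7]
4. n1.live = false  [S₀.live == false]
5. n3.val = true  [terminal]
6. n4.off = 23  [terminal]
7. n5.off = 7  [terminal]
8. n2.ok = false  [c.val == false]
9. n2.lab = 28  [g₁.off + g₀.off - 2]
10. n6.lim = 25  [D.lab * 2 - 31]
11. n7.val = false  [terminal]
12. n8.acc = true  [terminal]
13. n6.wid = 20  [C.lim - 5]
14. n6.mk = false  [not d.acc]
15. n6.acc = -6  [C.lim - 31]
16. n1.off = "uv"  ["uv"]
17. n1.idx = true  [true]
18. n9.tag = 15  [S₀.tag - 12]
19. n9.live = false  [S₀.tag > 27]
20. n10.tag = -6  [S₀.tag - 21]
21. n10.live = true  [not S₀.live]
22. n11.val = true  [terminal]
23. n10.off = "zu"  ["zu"]
24. n10.idx = true  [S.live == true]
25. n12.acc = false  [terminal]
26. n9.off = "pzu"  ["p" ++ S₁.off]
27. n9.idx = true  [S₀.tag > 14]
28. n0.off = "kpzu"  ["k" ++ S₂.off]
29. n0.idx = true  [S₀.tag > 26]

-6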